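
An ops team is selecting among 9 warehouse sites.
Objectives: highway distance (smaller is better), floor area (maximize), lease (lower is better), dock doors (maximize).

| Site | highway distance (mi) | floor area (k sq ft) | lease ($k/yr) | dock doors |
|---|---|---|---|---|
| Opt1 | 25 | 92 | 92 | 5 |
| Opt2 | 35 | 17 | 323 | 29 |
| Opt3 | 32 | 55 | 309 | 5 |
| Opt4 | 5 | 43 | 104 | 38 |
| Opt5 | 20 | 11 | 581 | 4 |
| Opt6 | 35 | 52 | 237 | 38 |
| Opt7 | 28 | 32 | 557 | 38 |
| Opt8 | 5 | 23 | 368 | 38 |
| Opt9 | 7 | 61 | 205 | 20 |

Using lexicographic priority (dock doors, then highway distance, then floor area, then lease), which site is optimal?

First maximize dock doors: best is 38, kept {Opt4, Opt6, Opt7, Opt8}.
Then minimize highway distance: best is 5, kept {Opt4, Opt8}.
Then maximize floor area: best is 43, kept {Opt4}.

Opt4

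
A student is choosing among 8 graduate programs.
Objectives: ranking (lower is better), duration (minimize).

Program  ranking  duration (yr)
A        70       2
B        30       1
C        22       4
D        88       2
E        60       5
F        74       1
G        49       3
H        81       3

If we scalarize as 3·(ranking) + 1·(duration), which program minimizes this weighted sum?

A: 3·70 + 1·2 = 212
B: 3·30 + 1·1 = 91
C: 3·22 + 1·4 = 70
D: 3·88 + 1·2 = 266
E: 3·60 + 1·5 = 185
F: 3·74 + 1·1 = 223
G: 3·49 + 1·3 = 150
H: 3·81 + 1·3 = 246
Lowest: C at 70.

C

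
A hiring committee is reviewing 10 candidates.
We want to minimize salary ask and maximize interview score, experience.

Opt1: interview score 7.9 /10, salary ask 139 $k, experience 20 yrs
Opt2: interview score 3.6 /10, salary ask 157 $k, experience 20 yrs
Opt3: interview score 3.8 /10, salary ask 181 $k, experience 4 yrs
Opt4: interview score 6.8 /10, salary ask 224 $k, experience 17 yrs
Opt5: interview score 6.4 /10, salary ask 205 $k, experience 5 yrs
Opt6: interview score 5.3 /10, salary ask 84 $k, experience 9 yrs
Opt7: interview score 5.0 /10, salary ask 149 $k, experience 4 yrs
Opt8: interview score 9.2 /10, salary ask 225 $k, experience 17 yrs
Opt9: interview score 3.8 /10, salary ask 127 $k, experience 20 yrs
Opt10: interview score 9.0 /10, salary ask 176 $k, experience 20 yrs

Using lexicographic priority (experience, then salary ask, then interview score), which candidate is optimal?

Opt9

First maximize experience: best is 20, kept {Opt1, Opt2, Opt9, Opt10}.
Then minimize salary ask: best is 127, kept {Opt9}.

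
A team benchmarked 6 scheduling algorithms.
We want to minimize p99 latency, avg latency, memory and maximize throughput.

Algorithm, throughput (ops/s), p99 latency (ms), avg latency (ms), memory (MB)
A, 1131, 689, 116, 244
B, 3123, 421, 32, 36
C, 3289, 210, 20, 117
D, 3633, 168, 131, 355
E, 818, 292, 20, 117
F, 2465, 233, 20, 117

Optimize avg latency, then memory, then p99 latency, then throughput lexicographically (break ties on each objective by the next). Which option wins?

First minimize avg latency: best is 20, kept {C, E, F}.
Then minimize memory: best is 117, kept {C, E, F}.
Then minimize p99 latency: best is 210, kept {C}.

C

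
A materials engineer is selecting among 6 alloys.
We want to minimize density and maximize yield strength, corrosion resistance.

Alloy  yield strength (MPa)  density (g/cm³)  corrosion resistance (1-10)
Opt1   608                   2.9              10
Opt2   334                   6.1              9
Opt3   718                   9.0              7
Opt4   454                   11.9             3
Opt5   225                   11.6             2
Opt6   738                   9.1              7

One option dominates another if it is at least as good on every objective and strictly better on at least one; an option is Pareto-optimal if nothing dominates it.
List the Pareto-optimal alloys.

Opt1, Opt3, Opt6

Opt1: not dominated (best density).
Opt2: dominated by Opt1 (yield strength 608≥334, density 2.9≤6.1, corrosion resistance 10≥9).
Opt3: not dominated.
Opt4: dominated by Opt1 (yield strength 608≥454, density 2.9≤11.9, corrosion resistance 10≥3).
Opt5: dominated by Opt1 (yield strength 608≥225, density 2.9≤11.6, corrosion resistance 10≥2).
Opt6: not dominated (best yield strength).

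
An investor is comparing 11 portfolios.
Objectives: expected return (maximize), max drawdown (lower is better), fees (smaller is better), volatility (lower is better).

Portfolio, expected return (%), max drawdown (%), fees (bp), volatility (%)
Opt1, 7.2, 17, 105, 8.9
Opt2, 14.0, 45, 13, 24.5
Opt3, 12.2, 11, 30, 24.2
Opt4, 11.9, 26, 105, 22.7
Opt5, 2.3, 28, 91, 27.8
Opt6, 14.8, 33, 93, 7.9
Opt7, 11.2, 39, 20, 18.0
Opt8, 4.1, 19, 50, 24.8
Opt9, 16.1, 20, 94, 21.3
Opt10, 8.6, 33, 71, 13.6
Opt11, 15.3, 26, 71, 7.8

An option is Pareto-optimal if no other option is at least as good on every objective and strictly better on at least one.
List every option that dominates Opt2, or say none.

Opt1: worse on expected return (7.2 vs 14.0).
Opt3: worse on expected return (12.2 vs 14.0).
Opt4: worse on expected return (11.9 vs 14.0).
Opt5: worse on expected return (2.3 vs 14.0).
Opt6: worse on fees (93 vs 13).
Opt7: worse on expected return (11.2 vs 14.0).
Opt8: worse on expected return (4.1 vs 14.0).
Opt9: worse on fees (94 vs 13).
Opt10: worse on expected return (8.6 vs 14.0).
Opt11: worse on fees (71 vs 13).
No option dominates Opt2.

none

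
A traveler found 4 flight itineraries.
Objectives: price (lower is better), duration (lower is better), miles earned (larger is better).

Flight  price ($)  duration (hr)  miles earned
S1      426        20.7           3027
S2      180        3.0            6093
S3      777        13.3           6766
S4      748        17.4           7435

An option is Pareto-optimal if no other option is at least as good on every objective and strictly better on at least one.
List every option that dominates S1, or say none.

S2: price 180≤426, duration 3.0≤20.7, miles earned 6093≥3027 — dominates S1.
Others (S3, S4) are each worse than S1 on at least one objective.

S2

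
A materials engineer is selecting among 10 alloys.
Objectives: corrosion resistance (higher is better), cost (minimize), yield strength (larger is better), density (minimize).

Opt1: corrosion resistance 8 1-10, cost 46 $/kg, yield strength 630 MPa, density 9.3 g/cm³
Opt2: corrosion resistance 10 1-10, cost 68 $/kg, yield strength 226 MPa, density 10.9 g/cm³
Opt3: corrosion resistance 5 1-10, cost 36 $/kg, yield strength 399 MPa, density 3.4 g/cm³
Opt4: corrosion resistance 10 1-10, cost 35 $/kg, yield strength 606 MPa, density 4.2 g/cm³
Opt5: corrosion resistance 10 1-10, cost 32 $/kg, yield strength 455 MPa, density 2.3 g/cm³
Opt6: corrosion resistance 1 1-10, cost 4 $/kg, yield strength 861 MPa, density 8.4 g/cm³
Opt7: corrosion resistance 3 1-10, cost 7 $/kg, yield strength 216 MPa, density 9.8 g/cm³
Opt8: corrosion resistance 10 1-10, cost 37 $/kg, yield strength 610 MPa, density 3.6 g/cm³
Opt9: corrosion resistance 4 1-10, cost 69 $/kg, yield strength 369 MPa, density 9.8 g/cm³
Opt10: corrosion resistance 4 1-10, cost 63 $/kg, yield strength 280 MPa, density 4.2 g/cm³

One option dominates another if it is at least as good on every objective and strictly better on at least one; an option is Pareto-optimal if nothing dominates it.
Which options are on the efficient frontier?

Opt1: not dominated.
Opt2: dominated by Opt4 (corrosion resistance 10≥10, cost 35≤68, yield strength 606≥226, density 4.2≤10.9).
Opt3: dominated by Opt5 (corrosion resistance 10≥5, cost 32≤36, yield strength 455≥399, density 2.3≤3.4).
Opt4: not dominated.
Opt5: not dominated (best density).
Opt6: not dominated (best cost).
Opt7: not dominated.
Opt8: not dominated.
Opt9: dominated by Opt1 (corrosion resistance 8≥4, cost 46≤69, yield strength 630≥369, density 9.3≤9.8).
Opt10: dominated by Opt3 (corrosion resistance 5≥4, cost 36≤63, yield strength 399≥280, density 3.4≤4.2).

Opt1, Opt4, Opt5, Opt6, Opt7, Opt8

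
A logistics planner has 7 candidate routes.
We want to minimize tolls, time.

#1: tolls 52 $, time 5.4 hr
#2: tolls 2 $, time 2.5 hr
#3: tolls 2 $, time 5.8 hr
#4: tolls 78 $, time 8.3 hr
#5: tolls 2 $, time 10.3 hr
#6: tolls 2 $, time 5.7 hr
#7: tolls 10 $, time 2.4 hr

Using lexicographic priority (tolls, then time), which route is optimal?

#2

First minimize tolls: best is 2, kept {#2, #3, #5, #6}.
Then minimize time: best is 2.5, kept {#2}.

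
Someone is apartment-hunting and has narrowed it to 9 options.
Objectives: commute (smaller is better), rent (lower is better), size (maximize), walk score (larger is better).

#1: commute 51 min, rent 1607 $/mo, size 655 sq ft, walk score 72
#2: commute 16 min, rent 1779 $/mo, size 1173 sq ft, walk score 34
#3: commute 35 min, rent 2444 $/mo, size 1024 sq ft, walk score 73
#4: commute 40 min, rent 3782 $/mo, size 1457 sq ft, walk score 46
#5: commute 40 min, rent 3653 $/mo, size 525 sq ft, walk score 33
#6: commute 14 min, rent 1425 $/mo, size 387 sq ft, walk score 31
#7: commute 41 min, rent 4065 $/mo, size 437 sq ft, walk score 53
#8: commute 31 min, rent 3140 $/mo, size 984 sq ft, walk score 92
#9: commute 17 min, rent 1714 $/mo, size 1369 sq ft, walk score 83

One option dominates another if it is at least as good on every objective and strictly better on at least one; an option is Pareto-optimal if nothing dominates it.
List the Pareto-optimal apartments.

#1: not dominated.
#2: not dominated.
#3: dominated by #9 (commute 17≤35, rent 1714≤2444, size 1369≥1024, walk score 83≥73).
#4: not dominated (best size).
#5: dominated by #2 (commute 16≤40, rent 1779≤3653, size 1173≥525, walk score 34≥33).
#6: not dominated (best commute).
#7: dominated by #3 (commute 35≤41, rent 2444≤4065, size 1024≥437, walk score 73≥53).
#8: not dominated (best walk score).
#9: not dominated.

#1, #2, #4, #6, #8, #9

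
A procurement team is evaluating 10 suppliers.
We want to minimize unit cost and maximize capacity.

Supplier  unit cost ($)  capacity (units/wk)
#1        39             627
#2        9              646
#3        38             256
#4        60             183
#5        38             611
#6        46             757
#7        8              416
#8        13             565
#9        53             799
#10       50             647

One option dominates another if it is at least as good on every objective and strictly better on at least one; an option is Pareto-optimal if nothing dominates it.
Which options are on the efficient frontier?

#2, #6, #7, #9

#1: dominated by #2 (unit cost 9≤39, capacity 646≥627).
#2: not dominated.
#3: dominated by #2 (unit cost 9≤38, capacity 646≥256).
#4: dominated by #1 (unit cost 39≤60, capacity 627≥183).
#5: dominated by #2 (unit cost 9≤38, capacity 646≥611).
#6: not dominated.
#7: not dominated (best unit cost).
#8: dominated by #2 (unit cost 9≤13, capacity 646≥565).
#9: not dominated (best capacity).
#10: dominated by #6 (unit cost 46≤50, capacity 757≥647).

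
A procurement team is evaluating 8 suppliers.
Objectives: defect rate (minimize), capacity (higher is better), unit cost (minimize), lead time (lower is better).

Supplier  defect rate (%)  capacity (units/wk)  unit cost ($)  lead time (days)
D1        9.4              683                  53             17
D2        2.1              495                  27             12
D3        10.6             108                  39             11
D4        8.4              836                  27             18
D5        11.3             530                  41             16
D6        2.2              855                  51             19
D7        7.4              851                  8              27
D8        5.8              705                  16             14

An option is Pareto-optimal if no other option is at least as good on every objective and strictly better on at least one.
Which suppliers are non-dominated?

D1: dominated by D8 (defect rate 5.8≤9.4, capacity 705≥683, unit cost 16≤53, lead time 14≤17).
D2: not dominated (best defect rate).
D3: not dominated (best lead time).
D4: not dominated.
D5: dominated by D8 (defect rate 5.8≤11.3, capacity 705≥530, unit cost 16≤41, lead time 14≤16).
D6: not dominated (best capacity).
D7: not dominated (best unit cost).
D8: not dominated.

D2, D3, D4, D6, D7, D8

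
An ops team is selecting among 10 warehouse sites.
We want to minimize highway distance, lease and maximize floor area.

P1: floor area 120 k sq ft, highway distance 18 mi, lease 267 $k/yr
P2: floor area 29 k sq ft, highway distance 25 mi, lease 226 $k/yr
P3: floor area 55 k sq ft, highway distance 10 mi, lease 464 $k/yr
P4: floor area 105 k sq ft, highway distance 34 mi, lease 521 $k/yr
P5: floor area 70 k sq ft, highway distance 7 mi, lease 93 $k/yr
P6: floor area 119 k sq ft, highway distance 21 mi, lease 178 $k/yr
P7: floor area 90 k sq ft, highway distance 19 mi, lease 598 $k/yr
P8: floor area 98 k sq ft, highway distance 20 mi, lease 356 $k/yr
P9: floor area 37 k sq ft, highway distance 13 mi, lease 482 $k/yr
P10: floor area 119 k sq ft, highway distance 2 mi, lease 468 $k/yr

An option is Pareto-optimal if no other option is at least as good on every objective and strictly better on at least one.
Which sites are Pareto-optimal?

P1, P5, P6, P10

P1: not dominated (best floor area).
P2: dominated by P5 (floor area 70≥29, highway distance 7≤25, lease 93≤226).
P3: dominated by P5 (floor area 70≥55, highway distance 7≤10, lease 93≤464).
P4: dominated by P1 (floor area 120≥105, highway distance 18≤34, lease 267≤521).
P5: not dominated (best lease).
P6: not dominated.
P7: dominated by P1 (floor area 120≥90, highway distance 18≤19, lease 267≤598).
P8: dominated by P1 (floor area 120≥98, highway distance 18≤20, lease 267≤356).
P9: dominated by P3 (floor area 55≥37, highway distance 10≤13, lease 464≤482).
P10: not dominated (best highway distance).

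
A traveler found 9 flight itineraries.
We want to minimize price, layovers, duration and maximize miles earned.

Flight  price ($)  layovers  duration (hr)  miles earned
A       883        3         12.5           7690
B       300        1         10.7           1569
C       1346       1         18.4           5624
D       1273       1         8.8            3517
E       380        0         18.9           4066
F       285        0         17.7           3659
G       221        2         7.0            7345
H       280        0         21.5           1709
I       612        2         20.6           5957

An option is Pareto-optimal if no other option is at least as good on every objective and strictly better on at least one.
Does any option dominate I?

Yes

G vs I: price 221≤612, layovers 2≤2, duration 7.0≤20.6, miles earned 7345≥5957 — G is at least as good on every objective and strictly better on at least one, so G dominates I.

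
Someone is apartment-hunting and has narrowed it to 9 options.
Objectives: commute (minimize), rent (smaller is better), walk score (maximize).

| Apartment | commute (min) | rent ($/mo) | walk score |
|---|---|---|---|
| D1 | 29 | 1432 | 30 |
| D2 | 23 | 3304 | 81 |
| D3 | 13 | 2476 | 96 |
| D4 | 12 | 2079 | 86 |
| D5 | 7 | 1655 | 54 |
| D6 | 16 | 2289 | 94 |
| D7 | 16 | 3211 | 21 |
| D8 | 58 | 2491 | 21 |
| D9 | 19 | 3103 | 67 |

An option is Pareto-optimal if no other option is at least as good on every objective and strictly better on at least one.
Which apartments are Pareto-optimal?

D1: not dominated (best rent).
D2: dominated by D3 (commute 13≤23, rent 2476≤3304, walk score 96≥81).
D3: not dominated (best walk score).
D4: not dominated.
D5: not dominated (best commute).
D6: not dominated.
D7: dominated by D3 (commute 13≤16, rent 2476≤3211, walk score 96≥21).
D8: dominated by D1 (commute 29≤58, rent 1432≤2491, walk score 30≥21).
D9: dominated by D3 (commute 13≤19, rent 2476≤3103, walk score 96≥67).

D1, D3, D4, D5, D6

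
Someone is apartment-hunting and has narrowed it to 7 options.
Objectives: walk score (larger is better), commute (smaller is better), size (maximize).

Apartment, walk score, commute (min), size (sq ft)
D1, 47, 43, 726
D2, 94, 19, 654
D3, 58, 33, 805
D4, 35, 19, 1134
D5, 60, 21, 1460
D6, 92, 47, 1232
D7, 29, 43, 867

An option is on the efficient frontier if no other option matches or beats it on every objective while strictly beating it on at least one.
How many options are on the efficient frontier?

D1: dominated by D3 (walk score 58≥47, commute 33≤43, size 805≥726).
D2: not dominated (best walk score).
D3: dominated by D5 (walk score 60≥58, commute 21≤33, size 1460≥805).
D4: not dominated.
D5: not dominated (best size).
D6: not dominated.
D7: dominated by D4 (walk score 35≥29, commute 19≤43, size 1134≥867).
Pareto-optimal: D2, D4, D5, D6 → 4.

4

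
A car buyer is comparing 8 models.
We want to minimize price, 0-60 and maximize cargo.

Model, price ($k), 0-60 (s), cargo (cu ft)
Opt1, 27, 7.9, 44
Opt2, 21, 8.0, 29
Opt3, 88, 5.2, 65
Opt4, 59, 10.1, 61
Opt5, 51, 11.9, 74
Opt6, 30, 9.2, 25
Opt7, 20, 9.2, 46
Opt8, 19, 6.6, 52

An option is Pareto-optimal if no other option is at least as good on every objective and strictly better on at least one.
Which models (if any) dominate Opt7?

Opt8: price 19≤20, 0-60 6.6≤9.2, cargo 52≥46 — dominates Opt7.
Others (Opt1, Opt2, Opt3, Opt4, Opt5, Opt6) are each worse than Opt7 on at least one objective.

Opt8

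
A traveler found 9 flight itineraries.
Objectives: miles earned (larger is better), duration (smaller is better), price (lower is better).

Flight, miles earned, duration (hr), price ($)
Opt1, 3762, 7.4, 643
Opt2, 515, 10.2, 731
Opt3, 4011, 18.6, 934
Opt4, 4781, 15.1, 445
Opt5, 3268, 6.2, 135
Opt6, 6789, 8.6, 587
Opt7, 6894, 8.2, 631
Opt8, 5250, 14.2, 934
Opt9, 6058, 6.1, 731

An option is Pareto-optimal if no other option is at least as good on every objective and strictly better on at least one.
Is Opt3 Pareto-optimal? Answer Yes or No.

No

Opt4 vs Opt3: miles earned 4781≥4011, duration 15.1≤18.6, price 445≤934 — Opt4 is at least as good on every objective and strictly better on at least one, so Opt4 dominates Opt3.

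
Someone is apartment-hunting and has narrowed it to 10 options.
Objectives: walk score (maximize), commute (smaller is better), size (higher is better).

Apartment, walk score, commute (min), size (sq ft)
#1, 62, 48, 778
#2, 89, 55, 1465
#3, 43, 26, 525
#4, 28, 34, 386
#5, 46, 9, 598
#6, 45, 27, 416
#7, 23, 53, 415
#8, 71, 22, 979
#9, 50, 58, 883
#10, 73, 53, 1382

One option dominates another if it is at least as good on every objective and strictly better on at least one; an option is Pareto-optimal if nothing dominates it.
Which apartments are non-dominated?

#2, #5, #8, #10

#1: dominated by #8 (walk score 71≥62, commute 22≤48, size 979≥778).
#2: not dominated (best walk score).
#3: dominated by #5 (walk score 46≥43, commute 9≤26, size 598≥525).
#4: dominated by #3 (walk score 43≥28, commute 26≤34, size 525≥386).
#5: not dominated (best commute).
#6: dominated by #5 (walk score 46≥45, commute 9≤27, size 598≥416).
#7: dominated by #1 (walk score 62≥23, commute 48≤53, size 778≥415).
#8: not dominated.
#9: dominated by #2 (walk score 89≥50, commute 55≤58, size 1465≥883).
#10: not dominated.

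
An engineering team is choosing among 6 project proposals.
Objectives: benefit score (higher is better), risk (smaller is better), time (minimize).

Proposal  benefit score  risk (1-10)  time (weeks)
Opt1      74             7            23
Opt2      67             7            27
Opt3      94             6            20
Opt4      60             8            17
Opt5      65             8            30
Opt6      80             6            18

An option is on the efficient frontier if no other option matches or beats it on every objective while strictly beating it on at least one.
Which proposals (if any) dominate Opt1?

Opt3: benefit score 94≥74, risk 6≤7, time 20≤23 — dominates Opt1.
Opt6: benefit score 80≥74, risk 6≤7, time 18≤23 — dominates Opt1.
Others (Opt2, Opt4, Opt5) are each worse than Opt1 on at least one objective.

Opt3, Opt6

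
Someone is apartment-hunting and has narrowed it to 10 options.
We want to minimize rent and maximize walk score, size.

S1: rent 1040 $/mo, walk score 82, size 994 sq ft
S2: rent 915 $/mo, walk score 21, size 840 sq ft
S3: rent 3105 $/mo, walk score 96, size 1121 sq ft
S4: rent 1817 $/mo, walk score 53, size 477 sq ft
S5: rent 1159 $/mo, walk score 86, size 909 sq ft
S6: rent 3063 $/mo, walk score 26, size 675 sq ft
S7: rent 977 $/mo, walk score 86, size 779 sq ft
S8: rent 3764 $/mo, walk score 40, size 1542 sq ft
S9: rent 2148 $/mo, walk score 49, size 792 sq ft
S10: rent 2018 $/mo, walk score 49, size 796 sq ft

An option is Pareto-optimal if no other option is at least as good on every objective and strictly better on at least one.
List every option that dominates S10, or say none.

S1, S5

S1: rent 1040≤2018, walk score 82≥49, size 994≥796 — dominates S10.
S5: rent 1159≤2018, walk score 86≥49, size 909≥796 — dominates S10.
Others (S2, S3, S4, S6, S7, S8, S9) are each worse than S10 on at least one objective.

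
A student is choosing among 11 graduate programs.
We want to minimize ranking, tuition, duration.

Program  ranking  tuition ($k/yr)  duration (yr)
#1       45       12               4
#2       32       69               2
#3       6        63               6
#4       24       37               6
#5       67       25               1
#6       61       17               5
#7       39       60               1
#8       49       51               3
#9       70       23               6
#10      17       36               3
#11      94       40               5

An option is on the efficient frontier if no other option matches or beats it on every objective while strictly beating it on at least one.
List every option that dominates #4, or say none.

#10: ranking 17≤24, tuition 36≤37, duration 3≤6 — dominates #4.
Others (#1, #2, #3, #5, #6, #7, #8, #9, #11) are each worse than #4 on at least one objective.

#10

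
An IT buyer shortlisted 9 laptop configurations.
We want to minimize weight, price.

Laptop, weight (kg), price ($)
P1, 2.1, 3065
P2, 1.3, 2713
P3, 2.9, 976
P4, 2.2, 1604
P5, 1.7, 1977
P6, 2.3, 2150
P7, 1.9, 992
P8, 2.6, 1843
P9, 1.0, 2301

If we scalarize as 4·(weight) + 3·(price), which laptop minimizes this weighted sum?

P1: 4·2.1 + 3·3065 = 9203.4
P2: 4·1.3 + 3·2713 = 8144.2
P3: 4·2.9 + 3·976 = 2939.6
P4: 4·2.2 + 3·1604 = 4820.8
P5: 4·1.7 + 3·1977 = 5937.8
P6: 4·2.3 + 3·2150 = 6459.2
P7: 4·1.9 + 3·992 = 2983.6
P8: 4·2.6 + 3·1843 = 5539.4
P9: 4·1.0 + 3·2301 = 6907.0
Lowest: P3 at 2939.6.

P3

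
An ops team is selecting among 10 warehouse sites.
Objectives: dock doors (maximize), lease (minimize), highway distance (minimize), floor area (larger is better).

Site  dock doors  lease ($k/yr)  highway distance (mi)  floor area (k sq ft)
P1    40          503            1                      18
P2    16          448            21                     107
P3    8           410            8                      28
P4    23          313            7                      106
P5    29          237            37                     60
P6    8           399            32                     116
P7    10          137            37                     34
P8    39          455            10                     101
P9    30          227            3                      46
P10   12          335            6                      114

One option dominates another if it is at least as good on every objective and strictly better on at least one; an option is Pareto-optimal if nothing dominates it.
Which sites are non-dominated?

P1, P2, P4, P5, P6, P7, P8, P9, P10

P1: not dominated (best dock doors).
P2: not dominated.
P3: dominated by P4 (dock doors 23≥8, lease 313≤410, highway distance 7≤8, floor area 106≥28).
P4: not dominated.
P5: not dominated.
P6: not dominated (best floor area).
P7: not dominated (best lease).
P8: not dominated.
P9: not dominated.
P10: not dominated.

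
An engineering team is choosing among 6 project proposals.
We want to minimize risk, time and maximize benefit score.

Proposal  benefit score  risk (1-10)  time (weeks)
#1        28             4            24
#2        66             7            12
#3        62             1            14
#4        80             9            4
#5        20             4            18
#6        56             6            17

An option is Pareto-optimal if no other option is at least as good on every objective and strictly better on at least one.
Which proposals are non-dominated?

#2, #3, #4

#1: dominated by #3 (benefit score 62≥28, risk 1≤4, time 14≤24).
#2: not dominated.
#3: not dominated (best risk).
#4: not dominated (best benefit score).
#5: dominated by #3 (benefit score 62≥20, risk 1≤4, time 14≤18).
#6: dominated by #3 (benefit score 62≥56, risk 1≤6, time 14≤17).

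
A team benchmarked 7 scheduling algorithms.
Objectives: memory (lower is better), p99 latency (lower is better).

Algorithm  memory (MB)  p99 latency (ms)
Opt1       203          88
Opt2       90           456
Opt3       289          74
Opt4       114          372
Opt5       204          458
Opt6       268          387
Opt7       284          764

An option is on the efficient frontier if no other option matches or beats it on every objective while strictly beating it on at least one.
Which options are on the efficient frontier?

Opt1, Opt2, Opt3, Opt4

Opt1: not dominated.
Opt2: not dominated (best memory).
Opt3: not dominated (best p99 latency).
Opt4: not dominated.
Opt5: dominated by Opt1 (memory 203≤204, p99 latency 88≤458).
Opt6: dominated by Opt1 (memory 203≤268, p99 latency 88≤387).
Opt7: dominated by Opt1 (memory 203≤284, p99 latency 88≤764).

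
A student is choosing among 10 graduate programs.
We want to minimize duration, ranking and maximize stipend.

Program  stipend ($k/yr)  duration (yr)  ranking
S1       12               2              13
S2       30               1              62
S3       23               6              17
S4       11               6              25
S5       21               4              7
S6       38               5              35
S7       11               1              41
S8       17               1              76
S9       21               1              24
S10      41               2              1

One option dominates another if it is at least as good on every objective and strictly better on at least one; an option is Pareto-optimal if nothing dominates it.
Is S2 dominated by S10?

No

S10 vs S2: S10 is worse on duration (2 vs 1), so it does not dominate S2.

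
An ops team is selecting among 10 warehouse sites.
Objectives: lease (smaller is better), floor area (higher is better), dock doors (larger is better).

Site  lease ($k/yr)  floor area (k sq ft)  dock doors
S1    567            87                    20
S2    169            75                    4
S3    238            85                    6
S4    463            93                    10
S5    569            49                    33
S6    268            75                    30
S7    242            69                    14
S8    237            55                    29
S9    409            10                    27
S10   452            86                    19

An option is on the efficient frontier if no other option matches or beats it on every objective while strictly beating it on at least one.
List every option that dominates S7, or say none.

S1: worse on lease (567 vs 242).
S2: worse on dock doors (4 vs 14).
S3: worse on dock doors (6 vs 14).
S4: worse on lease (463 vs 242).
S5: worse on lease (569 vs 242).
S6: worse on lease (268 vs 242).
S8: worse on floor area (55 vs 69).
S9: worse on lease (409 vs 242).
S10: worse on lease (452 vs 242).
No option dominates S7.

none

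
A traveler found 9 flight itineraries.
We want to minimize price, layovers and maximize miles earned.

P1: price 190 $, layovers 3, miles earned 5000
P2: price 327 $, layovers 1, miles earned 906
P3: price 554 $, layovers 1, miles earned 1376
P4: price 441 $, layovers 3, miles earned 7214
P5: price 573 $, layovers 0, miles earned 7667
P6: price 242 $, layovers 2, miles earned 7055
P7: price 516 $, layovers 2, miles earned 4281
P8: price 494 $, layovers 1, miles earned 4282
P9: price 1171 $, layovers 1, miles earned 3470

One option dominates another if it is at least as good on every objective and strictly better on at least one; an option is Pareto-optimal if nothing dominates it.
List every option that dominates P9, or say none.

P5, P8

P5: price 573≤1171, layovers 0≤1, miles earned 7667≥3470 — dominates P9.
P8: price 494≤1171, layovers 1≤1, miles earned 4282≥3470 — dominates P9.
Others (P1, P2, P3, P4, P6, P7) are each worse than P9 on at least one objective.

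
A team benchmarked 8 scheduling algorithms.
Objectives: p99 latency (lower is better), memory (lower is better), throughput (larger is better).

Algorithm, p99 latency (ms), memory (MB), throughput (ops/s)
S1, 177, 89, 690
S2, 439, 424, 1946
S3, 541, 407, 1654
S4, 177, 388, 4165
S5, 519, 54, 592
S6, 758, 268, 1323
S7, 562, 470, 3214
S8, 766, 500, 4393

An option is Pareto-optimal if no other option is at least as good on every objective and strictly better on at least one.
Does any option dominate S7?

S4 vs S7: p99 latency 177≤562, memory 388≤470, throughput 4165≥3214 — S4 is at least as good on every objective and strictly better on at least one, so S4 dominates S7.

Yes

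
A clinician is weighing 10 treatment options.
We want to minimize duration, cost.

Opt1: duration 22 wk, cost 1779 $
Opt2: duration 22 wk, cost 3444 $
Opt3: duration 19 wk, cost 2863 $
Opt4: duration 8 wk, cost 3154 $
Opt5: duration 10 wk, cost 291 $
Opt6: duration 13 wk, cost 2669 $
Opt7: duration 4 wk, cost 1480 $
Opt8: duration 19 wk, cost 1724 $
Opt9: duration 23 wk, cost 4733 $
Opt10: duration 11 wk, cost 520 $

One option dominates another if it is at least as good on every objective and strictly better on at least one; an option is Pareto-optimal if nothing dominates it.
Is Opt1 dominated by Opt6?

Opt6 vs Opt1: Opt6 is worse on cost (2669 vs 1779), so it does not dominate Opt1.

No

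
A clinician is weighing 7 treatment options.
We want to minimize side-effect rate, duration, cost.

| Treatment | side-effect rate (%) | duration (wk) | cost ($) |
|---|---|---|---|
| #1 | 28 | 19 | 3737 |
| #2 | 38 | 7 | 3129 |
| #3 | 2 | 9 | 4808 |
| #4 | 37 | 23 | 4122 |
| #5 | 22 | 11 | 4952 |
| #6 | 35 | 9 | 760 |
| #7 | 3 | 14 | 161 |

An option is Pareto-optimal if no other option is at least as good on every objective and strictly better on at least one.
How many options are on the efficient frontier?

#1: dominated by #7 (side-effect rate 3≤28, duration 14≤19, cost 161≤3737).
#2: not dominated (best duration).
#3: not dominated (best side-effect rate).
#4: dominated by #1 (side-effect rate 28≤37, duration 19≤23, cost 3737≤4122).
#5: dominated by #3 (side-effect rate 2≤22, duration 9≤11, cost 4808≤4952).
#6: not dominated.
#7: not dominated (best cost).
Pareto-optimal: #2, #3, #6, #7 → 4.

4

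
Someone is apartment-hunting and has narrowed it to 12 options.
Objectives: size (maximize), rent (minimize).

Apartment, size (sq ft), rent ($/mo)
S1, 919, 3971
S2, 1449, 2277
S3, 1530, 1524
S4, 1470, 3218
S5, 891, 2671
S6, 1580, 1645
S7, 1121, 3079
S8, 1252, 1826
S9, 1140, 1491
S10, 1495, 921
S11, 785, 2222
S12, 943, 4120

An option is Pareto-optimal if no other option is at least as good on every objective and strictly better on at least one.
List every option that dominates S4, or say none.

S3, S6, S10

S3: size 1530≥1470, rent 1524≤3218 — dominates S4.
S6: size 1580≥1470, rent 1645≤3218 — dominates S4.
S10: size 1495≥1470, rent 921≤3218 — dominates S4.
Others (S1, S2, S5, S7, S8, S9, S11, S12) are each worse than S4 on at least one objective.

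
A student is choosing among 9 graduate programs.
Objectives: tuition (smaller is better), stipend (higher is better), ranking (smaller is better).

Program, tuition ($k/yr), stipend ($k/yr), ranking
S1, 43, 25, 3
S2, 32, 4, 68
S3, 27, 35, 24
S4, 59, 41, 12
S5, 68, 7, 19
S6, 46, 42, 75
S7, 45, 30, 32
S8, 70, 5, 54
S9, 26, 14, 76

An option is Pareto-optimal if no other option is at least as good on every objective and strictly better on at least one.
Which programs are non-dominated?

S1: not dominated (best ranking).
S2: dominated by S3 (tuition 27≤32, stipend 35≥4, ranking 24≤68).
S3: not dominated.
S4: not dominated.
S5: dominated by S1 (tuition 43≤68, stipend 25≥7, ranking 3≤19).
S6: not dominated (best stipend).
S7: dominated by S3 (tuition 27≤45, stipend 35≥30, ranking 24≤32).
S8: dominated by S1 (tuition 43≤70, stipend 25≥5, ranking 3≤54).
S9: not dominated (best tuition).

S1, S3, S4, S6, S9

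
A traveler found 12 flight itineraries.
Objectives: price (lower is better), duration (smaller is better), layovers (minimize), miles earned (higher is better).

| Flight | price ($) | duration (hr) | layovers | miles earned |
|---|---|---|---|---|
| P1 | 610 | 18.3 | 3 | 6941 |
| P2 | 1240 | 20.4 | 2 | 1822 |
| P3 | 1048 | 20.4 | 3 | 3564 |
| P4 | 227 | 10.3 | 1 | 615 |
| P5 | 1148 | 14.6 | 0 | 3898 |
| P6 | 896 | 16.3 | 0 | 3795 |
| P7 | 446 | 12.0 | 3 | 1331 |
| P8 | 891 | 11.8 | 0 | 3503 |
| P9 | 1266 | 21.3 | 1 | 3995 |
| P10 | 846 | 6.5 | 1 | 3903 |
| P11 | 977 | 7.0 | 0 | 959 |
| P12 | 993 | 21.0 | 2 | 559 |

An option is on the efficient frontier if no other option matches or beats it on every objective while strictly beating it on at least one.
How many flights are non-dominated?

P1: not dominated (best miles earned).
P2: dominated by P5 (price 1148≤1240, duration 14.6≤20.4, layovers 0≤2, miles earned 3898≥1822).
P3: dominated by P1 (price 610≤1048, duration 18.3≤20.4, layovers 3≤3, miles earned 6941≥3564).
P4: not dominated (best price).
P5: not dominated.
P6: not dominated.
P7: not dominated.
P8: not dominated.
P9: not dominated.
P10: not dominated (best duration).
P11: not dominated.
P12: dominated by P4 (price 227≤993, duration 10.3≤21.0, layovers 1≤2, miles earned 615≥559).
Pareto-optimal: P1, P4, P5, P6, P7, P8, P9, P10, P11 → 9.

9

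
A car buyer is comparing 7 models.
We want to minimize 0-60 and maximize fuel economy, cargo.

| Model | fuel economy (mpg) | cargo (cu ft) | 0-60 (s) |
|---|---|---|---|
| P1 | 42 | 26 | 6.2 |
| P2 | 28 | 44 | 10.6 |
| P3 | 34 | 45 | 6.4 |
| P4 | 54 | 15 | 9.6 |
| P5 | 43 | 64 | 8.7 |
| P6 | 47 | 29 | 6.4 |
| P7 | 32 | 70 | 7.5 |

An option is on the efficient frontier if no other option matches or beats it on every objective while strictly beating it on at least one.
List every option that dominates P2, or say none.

P3: fuel economy 34≥28, cargo 45≥44, 0-60 6.4≤10.6 — dominates P2.
P5: fuel economy 43≥28, cargo 64≥44, 0-60 8.7≤10.6 — dominates P2.
P7: fuel economy 32≥28, cargo 70≥44, 0-60 7.5≤10.6 — dominates P2.
Others (P1, P4, P6) are each worse than P2 on at least one objective.

P3, P5, P7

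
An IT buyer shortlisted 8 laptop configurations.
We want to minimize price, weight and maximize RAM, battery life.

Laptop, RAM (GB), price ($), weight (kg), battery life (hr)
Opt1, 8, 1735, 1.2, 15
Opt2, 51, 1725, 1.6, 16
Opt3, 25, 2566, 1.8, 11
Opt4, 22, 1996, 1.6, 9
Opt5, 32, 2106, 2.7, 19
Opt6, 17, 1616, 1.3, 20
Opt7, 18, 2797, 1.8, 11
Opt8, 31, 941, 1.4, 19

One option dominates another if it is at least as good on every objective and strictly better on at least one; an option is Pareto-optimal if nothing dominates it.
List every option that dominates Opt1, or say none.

Opt2: worse on weight (1.6 vs 1.2).
Opt3: worse on price (2566 vs 1735).
Opt4: worse on price (1996 vs 1735).
Opt5: worse on price (2106 vs 1735).
Opt6: worse on weight (1.3 vs 1.2).
Opt7: worse on price (2797 vs 1735).
Opt8: worse on weight (1.4 vs 1.2).
No option dominates Opt1.

none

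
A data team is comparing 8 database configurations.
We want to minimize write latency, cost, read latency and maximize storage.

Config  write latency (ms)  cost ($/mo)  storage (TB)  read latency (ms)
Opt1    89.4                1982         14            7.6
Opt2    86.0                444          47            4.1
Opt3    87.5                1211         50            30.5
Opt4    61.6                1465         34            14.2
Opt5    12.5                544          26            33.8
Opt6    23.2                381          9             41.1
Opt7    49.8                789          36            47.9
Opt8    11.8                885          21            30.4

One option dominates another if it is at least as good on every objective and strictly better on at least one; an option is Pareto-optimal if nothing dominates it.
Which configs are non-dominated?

Opt1: dominated by Opt2 (write latency 86.0≤89.4, cost 444≤1982, storage 47≥14, read latency 4.1≤7.6).
Opt2: not dominated (best read latency).
Opt3: not dominated (best storage).
Opt4: not dominated.
Opt5: not dominated.
Opt6: not dominated (best cost).
Opt7: not dominated.
Opt8: not dominated (best write latency).

Opt2, Opt3, Opt4, Opt5, Opt6, Opt7, Opt8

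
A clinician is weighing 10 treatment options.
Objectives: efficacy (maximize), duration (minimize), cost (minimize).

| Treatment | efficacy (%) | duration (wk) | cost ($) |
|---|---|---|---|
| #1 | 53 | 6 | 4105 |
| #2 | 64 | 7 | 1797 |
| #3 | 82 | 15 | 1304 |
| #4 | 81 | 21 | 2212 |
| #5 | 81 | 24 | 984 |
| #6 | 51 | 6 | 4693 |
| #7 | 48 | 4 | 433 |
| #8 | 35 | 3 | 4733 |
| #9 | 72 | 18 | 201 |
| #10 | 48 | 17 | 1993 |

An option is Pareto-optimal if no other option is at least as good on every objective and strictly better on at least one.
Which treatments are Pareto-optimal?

#1, #2, #3, #5, #7, #8, #9

#1: not dominated.
#2: not dominated.
#3: not dominated (best efficacy).
#4: dominated by #3 (efficacy 82≥81, duration 15≤21, cost 1304≤2212).
#5: not dominated.
#6: dominated by #1 (efficacy 53≥51, duration 6≤6, cost 4105≤4693).
#7: not dominated.
#8: not dominated (best duration).
#9: not dominated (best cost).
#10: dominated by #2 (efficacy 64≥48, duration 7≤17, cost 1797≤1993).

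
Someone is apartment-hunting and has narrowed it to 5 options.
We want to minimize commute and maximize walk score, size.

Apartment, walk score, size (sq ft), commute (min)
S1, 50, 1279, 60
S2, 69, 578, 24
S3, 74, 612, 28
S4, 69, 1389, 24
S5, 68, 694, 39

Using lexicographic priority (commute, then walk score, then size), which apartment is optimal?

S4

First minimize commute: best is 24, kept {S2, S4}.
Then maximize walk score: best is 69, kept {S2, S4}.
Then maximize size: best is 1389, kept {S4}.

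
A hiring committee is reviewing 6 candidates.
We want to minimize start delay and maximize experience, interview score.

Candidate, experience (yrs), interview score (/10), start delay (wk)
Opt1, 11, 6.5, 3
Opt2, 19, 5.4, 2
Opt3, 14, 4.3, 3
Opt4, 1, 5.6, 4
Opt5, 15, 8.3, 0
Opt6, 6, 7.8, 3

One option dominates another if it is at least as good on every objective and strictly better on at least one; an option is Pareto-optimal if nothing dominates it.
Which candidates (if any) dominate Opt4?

Opt1: experience 11≥1, interview score 6.5≥5.6, start delay 3≤4 — dominates Opt4.
Opt5: experience 15≥1, interview score 8.3≥5.6, start delay 0≤4 — dominates Opt4.
Opt6: experience 6≥1, interview score 7.8≥5.6, start delay 3≤4 — dominates Opt4.
Others (Opt2, Opt3) are each worse than Opt4 on at least one objective.

Opt1, Opt5, Opt6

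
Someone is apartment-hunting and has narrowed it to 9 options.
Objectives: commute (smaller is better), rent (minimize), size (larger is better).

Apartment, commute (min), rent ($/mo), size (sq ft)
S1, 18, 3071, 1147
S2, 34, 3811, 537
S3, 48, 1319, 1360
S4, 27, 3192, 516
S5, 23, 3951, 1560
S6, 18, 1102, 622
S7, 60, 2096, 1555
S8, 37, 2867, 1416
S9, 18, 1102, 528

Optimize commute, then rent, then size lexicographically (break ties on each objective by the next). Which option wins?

First minimize commute: best is 18, kept {S1, S6, S9}.
Then minimize rent: best is 1102, kept {S6, S9}.
Then maximize size: best is 622, kept {S6}.

S6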